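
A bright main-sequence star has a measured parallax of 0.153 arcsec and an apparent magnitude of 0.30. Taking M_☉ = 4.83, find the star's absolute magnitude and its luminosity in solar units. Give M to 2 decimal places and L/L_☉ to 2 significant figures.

d = 1/p = 1/0.153″ = 6.536 pc
M = m − 5 log₁₀ d + 5 = 0.30 − 5·0.8153 + 5 = 1.223
M − M_☉ = 1.223 − 4.83 = -3.607
L/L_☉ = 10^(−0.4 × -3.607) = 27.71

M ≈ 1.22; L/L_☉ ≈ 28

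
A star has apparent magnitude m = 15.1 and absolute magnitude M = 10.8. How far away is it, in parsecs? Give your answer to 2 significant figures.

d ≈ 72 pc

μ = m − M = 4.300
m − M = 5 log₁₀ d − 5
log₁₀ d = (m − M)/5 + 1 = 1.8600
d = 10^1.8600 = 72.44 pc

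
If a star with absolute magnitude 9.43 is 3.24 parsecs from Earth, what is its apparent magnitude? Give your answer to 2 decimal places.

m = M + 5 log₁₀ d − 5 = 9.43 + 5·0.5105 − 5 = 6.983

m ≈ 6.98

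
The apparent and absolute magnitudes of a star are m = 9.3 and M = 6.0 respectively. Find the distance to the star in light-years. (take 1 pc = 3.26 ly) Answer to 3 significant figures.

d ≈ 149 ly

μ = m − M = 3.300
m − M = 5 log₁₀ d − 5
log₁₀ d = (m − M)/5 + 1 = 1.6600
d = 10^1.6600 = 45.71 pc
= 149.0 ly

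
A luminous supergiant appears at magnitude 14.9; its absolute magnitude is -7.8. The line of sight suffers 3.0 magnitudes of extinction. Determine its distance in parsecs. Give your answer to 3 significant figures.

d ≈ 87100 pc

m − M = 5 log₁₀(d/10 pc) + A  ⇒  14.9 − (-7.8) − 3.0 = 5 log₁₀(d/10)
19.700 = 5 log₁₀(d/10)
log₁₀ d = (m − M − A)/5 + 1 = 4.9400
d = 10^4.9400 = 87100 pc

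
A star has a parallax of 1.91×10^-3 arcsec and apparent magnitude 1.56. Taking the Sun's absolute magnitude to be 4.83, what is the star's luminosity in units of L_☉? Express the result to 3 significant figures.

L/L_☉ ≈ 55700

d = 1/p = 1/1.91×10^-3″ = 523.6 pc
M = m − 5 log₁₀ d + 5 = 1.56 − 5·2.7190 + 5 = -7.035
M − M_☉ = -7.035 − 4.83 = -11.865
L/L_☉ = 10^(−0.4 × -11.865) = 55710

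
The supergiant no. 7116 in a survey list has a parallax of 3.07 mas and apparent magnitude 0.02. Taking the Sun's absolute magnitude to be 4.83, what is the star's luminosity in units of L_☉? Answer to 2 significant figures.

L/L_☉ ≈ 89000

d = 1/p = 1000/3.07 mas = 325.7 pc
M = m − 5 log₁₀ d + 5 = 0.02 − 5·2.5129 + 5 = -7.544
M − M_☉ = -7.544 − 4.83 = -12.374
L/L_☉ = 10^(−0.4 × -12.374) = 89070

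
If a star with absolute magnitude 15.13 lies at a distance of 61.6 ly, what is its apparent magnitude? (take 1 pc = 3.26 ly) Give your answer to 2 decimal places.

d = 61.6 ly / 3.26 = 18.90 pc
m = M + 5 log₁₀ d − 5 = 15.13 + 5·1.2764 − 5 = 16.512

m ≈ 16.51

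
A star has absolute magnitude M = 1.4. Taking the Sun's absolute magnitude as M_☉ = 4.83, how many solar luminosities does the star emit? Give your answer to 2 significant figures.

M − M_☉ = 1.4 − 4.83 = -3.430
L/L_☉ = 10^(−0.4 (M − M_☉)) = 10^1.372 = 23.55

L/L_☉ ≈ 24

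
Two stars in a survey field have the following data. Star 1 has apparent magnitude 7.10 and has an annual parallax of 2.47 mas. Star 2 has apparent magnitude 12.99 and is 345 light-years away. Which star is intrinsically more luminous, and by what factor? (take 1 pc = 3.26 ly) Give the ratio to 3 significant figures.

Star 1 is more luminous, by a factor of 3320.

Star 1: p = 2.47 mas = 2.47×10^-3″ → d = 1/p = 404.9 pc
Star 1: M = m − 5 log₁₀ d + 5 = 7.10 − 5·2.6073 + 5 = -0.937
Star 2: d = 345 ly / 3.26 = 105.8 pc
Star 2: M = m − 5 log₁₀ d + 5 = 12.99 − 5·2.0246 + 5 = 7.867
ΔM = M_1 − M_2 = -0.937 − (7.867) = -8.804; smaller M is more luminous → Star 1.
L ratio = 10^(0.4 |ΔM|) = 10^3.521 = 3322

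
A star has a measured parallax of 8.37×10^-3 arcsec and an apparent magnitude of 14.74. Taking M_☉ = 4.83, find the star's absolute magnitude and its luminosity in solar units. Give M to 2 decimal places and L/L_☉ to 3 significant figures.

d = 1/p = 1/8.37×10^-3″ = 119.5 pc
M = m − 5 log₁₀ d + 5 = 14.74 − 5·2.0773 + 5 = 9.354
M − M_☉ = 9.354 − 4.83 = 4.524
L/L_☉ = 10^(−0.4 × 4.524) = 0.01551

M ≈ 9.35; L/L_☉ ≈ 0.0155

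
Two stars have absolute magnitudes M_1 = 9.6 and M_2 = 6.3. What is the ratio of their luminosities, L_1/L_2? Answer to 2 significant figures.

L_1/L_2 ≈ 0.048

ΔM = M_1 − M_2 = 3.3
L_1/L_2 = 10^(−0.4 ΔM) = 10^-1.320 = 0.04786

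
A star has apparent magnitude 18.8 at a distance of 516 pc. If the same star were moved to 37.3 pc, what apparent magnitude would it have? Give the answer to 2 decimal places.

m ≈ 13.10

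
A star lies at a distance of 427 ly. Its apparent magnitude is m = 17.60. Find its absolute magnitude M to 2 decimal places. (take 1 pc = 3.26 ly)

M ≈ 12.01

d = 427 ly / 3.26 = 131.0 pc
5 log₁₀(d/10 pc) = 5 log₁₀(131.0) − 5 = 5.586
M = m − 5 log₁₀(d/10) = 17.60 − 5.586 = 12.014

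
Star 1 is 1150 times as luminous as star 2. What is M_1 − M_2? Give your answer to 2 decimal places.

M_1 − M_2 ≈ -7.65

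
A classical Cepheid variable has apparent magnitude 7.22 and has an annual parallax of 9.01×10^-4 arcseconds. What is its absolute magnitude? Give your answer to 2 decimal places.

M ≈ -3.01

d = 1/p = 1/9.01×10^-4″ = 1110 pc
5 log₁₀(d/10 pc) = 5 log₁₀(1110) − 5 = 10.226
M = m − 5 log₁₀(d/10) = 7.22 − 10.226 = -3.006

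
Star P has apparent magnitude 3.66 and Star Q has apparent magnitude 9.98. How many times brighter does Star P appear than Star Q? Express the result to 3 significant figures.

337

Magnitude difference = -6.32
Flux ratio = 10^(−0.4 Δm) = 10^(−0.4 × -6.32) = 10^2.528 = 337.3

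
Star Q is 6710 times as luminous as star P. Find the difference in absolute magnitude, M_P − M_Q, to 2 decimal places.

M_P − M_Q ≈ 9.57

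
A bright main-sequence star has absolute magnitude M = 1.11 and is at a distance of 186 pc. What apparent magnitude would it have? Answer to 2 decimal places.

m = M + 5 log₁₀ d − 5 = 1.11 + 5·2.2695 − 5 = 7.458

m ≈ 7.46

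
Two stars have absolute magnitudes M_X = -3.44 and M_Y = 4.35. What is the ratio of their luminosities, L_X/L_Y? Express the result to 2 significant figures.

ΔM = M_X − M_Y = -7.79
L_X/L_Y = 10^(−0.4 ΔM) = 10^3.116 = 1306

L_X/L_Y ≈ 1300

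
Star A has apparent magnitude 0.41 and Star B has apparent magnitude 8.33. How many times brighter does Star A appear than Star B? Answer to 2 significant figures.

1500

Magnitude difference = -7.92
Flux ratio = 10^(−0.4 Δm) = 10^(−0.4 × -7.92) = 10^3.168 = 1472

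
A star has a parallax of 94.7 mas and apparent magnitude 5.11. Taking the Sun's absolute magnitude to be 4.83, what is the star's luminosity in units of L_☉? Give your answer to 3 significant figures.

d = 1/p = 1000/94.7 mas = 10.56 pc
M = m − 5 log₁₀ d + 5 = 5.11 − 5·1.0237 + 5 = 4.992
M − M_☉ = 4.992 − 4.83 = 0.162
L/L_☉ = 10^(−0.4 × 0.162) = 0.8616

L/L_☉ ≈ 0.862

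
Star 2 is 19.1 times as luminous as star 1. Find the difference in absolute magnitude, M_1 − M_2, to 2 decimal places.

M_1 − M_2 ≈ 3.20

Pogson: ΔM = −2.5 log₁₀(ratio) = −2.5 log₁₀(19.1) = −2.5 × 1.2810 = -3.203
Star 2 is brighter so has the smaller magnitude: M_1 − M_2 is positive.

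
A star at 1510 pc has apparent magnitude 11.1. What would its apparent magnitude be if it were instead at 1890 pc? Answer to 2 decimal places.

m ≈ 11.59

Flux ∝ 1/d², so Δm = 5 log₁₀(d₂/d₁) = 5 log₁₀(1890/1510) = 0.487
m₂ = m₁ + Δm = 11.1 + (0.487) = 11.587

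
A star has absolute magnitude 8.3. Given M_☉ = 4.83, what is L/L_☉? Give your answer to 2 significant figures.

L/L_☉ ≈ 0.041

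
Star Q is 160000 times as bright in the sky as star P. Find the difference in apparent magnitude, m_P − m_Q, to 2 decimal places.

m_P − m_Q ≈ 13.01

Pogson: Δm = −2.5 log₁₀(ratio) = −2.5 log₁₀(160000) = −2.5 × 5.2041 = -13.010
Star Q is brighter so has the smaller magnitude: m_P − m_Q is positive.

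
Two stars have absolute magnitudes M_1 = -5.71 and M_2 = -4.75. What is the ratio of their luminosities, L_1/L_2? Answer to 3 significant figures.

L_1/L_2 ≈ 2.42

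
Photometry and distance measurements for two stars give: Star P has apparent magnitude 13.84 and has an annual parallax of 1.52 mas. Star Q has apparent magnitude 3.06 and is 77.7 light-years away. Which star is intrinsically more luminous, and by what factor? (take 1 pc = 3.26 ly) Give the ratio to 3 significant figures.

Star P: p = 1.52 mas = 1.52×10^-3″ → d = 1/p = 657.9 pc
Star P: M = m − 5 log₁₀ d + 5 = 13.84 − 5·2.8182 + 5 = 4.749
Star Q: d = 77.7 ly / 3.26 = 23.83 pc
Star Q: M = m − 5 log₁₀ d + 5 = 3.06 − 5·1.3772 + 5 = 1.174
ΔM = M_P − M_Q = 4.749 − (1.174) = 3.575; smaller M is more luminous → Star Q.
L ratio = 10^(0.4 |ΔM|) = 10^1.430 = 26.92

Star Q is more luminous, by a factor of 26.9.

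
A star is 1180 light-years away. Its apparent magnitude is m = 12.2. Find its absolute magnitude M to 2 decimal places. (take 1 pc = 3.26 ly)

M ≈ 4.41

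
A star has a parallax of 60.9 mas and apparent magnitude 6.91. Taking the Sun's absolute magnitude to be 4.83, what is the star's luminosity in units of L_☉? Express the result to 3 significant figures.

d = 1/p = 1000/60.9 mas = 16.42 pc
M = m − 5 log₁₀ d + 5 = 6.91 − 5·1.2154 + 5 = 5.833
M − M_☉ = 5.833 − 4.83 = 1.003
L/L_☉ = 10^(−0.4 × 1.003) = 0.3970

L/L_☉ ≈ 0.397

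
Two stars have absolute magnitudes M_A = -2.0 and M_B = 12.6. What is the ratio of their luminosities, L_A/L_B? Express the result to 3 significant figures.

L_A/L_B ≈ 692000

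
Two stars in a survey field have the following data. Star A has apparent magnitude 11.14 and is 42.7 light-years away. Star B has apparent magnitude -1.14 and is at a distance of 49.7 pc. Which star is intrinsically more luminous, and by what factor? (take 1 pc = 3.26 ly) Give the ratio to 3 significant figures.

Star B is more luminous, by a factor of 1.18×10^6.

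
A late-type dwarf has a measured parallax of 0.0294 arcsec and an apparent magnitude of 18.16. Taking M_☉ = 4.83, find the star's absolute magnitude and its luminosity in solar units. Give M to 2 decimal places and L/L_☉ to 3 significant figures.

d = 1/p = 1/0.0294″ = 34.01 pc
M = m − 5 log₁₀ d + 5 = 18.16 − 5·1.5317 + 5 = 15.502
M − M_☉ = 15.502 − 4.83 = 10.672
L/L_☉ = 10^(−0.4 × 10.672) = 5.386×10^-5

M ≈ 15.50; L/L_☉ ≈ 5.39×10^-5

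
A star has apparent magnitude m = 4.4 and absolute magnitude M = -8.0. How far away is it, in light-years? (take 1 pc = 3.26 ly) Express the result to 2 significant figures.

d ≈ 9800 ly

μ = m − M = 12.400
m − M = 5 log₁₀ d − 5
log₁₀ d = (m − M)/5 + 1 = 3.4800
d = 10^3.4800 = 3020 pc
= 9845 ly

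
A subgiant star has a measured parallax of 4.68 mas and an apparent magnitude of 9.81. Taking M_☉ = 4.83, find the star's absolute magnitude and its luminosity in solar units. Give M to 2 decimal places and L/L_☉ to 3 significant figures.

d = 1/p = 1000/4.68 mas = 213.7 pc
M = m − 5 log₁₀ d + 5 = 9.81 − 5·2.3298 + 5 = 3.161
M − M_☉ = 3.161 − 4.83 = -1.669
L/L_☉ = 10^(−0.4 × -1.669) = 4.651

M ≈ 3.16; L/L_☉ ≈ 4.65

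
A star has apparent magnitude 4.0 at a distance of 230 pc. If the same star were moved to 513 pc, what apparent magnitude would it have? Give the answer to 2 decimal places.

m ≈ 5.74

Flux ∝ 1/d², so Δm = 5 log₁₀(d₂/d₁) = 5 log₁₀(513/230) = 1.742
m₂ = m₁ + Δm = 4.0 + (1.742) = 5.742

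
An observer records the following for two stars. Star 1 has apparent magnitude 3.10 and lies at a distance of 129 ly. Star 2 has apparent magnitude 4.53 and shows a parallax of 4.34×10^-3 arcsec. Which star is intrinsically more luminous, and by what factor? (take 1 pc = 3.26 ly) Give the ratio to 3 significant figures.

Star 2 is more luminous, by a factor of 9.08.

Star 1: d = 129 ly / 3.26 = 39.57 pc
Star 1: M = m − 5 log₁₀ d + 5 = 3.10 − 5·1.5974 + 5 = 0.113
Star 2: d = 1/p = 1/4.34×10^-3″ = 230.4 pc
Star 2: M = m − 5 log₁₀ d + 5 = 4.53 − 5·2.3625 + 5 = -2.283
ΔM = M_1 − M_2 = 0.113 − (-2.283) = 2.396; smaller M is more luminous → Star 2.
L ratio = 10^(0.4 |ΔM|) = 10^0.958 = 9.084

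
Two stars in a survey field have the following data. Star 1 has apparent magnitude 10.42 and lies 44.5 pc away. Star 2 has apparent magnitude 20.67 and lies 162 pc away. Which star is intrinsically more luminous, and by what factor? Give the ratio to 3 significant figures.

Star 1 is more luminous, by a factor of 950.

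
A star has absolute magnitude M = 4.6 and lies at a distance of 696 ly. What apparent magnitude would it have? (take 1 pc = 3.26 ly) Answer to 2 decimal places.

m ≈ 11.25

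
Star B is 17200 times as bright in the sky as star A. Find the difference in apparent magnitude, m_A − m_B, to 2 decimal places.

m_A − m_B ≈ 10.59

Pogson: Δm = −2.5 log₁₀(ratio) = −2.5 log₁₀(17200) = −2.5 × 4.2355 = -10.589
Star B is brighter so has the smaller magnitude: m_A − m_B is positive.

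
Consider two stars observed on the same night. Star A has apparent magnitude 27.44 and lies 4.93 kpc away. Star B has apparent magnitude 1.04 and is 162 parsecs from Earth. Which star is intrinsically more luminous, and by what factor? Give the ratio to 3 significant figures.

Star B is more luminous, by a factor of 3.92×10^7.

Star A: d = 4.93 kpc = 4930 pc
Star A: M = m − 5 log₁₀ d + 5 = 27.44 − 5·3.6928 + 5 = 13.976
Star B: M = m − 5 log₁₀ d + 5 = 1.04 − 5·2.2095 + 5 = -5.008
ΔM = M_A − M_B = 13.976 − (-5.008) = 18.983; smaller M is more luminous → Star B.
L ratio = 10^(0.4 |ΔM|) = 10^7.593 = 3.920×10^7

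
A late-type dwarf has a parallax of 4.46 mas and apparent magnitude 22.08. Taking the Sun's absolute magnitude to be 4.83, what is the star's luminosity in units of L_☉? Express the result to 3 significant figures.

L/L_☉ ≈ 6.33×10^-5

d = 1/p = 1000/4.46 mas = 224.2 pc
M = m − 5 log₁₀ d + 5 = 22.08 − 5·2.3507 + 5 = 15.327
M − M_☉ = 15.327 − 4.83 = 10.497
L/L_☉ = 10^(−0.4 × 10.497) = 6.329×10^-5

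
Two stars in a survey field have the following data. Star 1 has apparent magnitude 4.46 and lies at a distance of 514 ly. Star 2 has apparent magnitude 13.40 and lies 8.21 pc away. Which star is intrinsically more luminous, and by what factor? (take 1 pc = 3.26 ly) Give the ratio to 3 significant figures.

Star 1: d = 514 ly / 3.26 = 157.7 pc
Star 1: M = m − 5 log₁₀ d + 5 = 4.46 − 5·2.1977 + 5 = -1.529
Star 2: M = m − 5 log₁₀ d + 5 = 13.40 − 5·0.9143 + 5 = 13.828
ΔM = M_1 − M_2 = -1.529 − (13.828) = -15.357; smaller M is more luminous → Star 1.
L ratio = 10^(0.4 |ΔM|) = 10^6.143 = 1.389×10^6

Star 1 is more luminous, by a factor of 1.39×10^6.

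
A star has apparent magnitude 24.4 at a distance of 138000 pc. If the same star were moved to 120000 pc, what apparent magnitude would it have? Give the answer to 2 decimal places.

m ≈ 24.10

Flux ∝ 1/d², so Δm = 5 log₁₀(d₂/d₁) = 5 log₁₀(120000/138000) = -0.303
m₂ = m₁ + Δm = 24.4 + (-0.303) = 24.097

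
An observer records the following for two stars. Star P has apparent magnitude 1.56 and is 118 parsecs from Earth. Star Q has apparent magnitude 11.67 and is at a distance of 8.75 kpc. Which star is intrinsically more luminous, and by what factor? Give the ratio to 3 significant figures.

Star P is more luminous, by a factor of 2.01.

Star P: M = m − 5 log₁₀ d + 5 = 1.56 − 5·2.0719 + 5 = -3.799
Star Q: d = 8.75 kpc = 8750 pc
Star Q: M = m − 5 log₁₀ d + 5 = 11.67 − 5·3.9420 + 5 = -3.040
ΔM = M_P − M_Q = -3.799 − (-3.040) = -0.759; smaller M is more luminous → Star P.
L ratio = 10^(0.4 |ΔM|) = 10^0.304 = 2.013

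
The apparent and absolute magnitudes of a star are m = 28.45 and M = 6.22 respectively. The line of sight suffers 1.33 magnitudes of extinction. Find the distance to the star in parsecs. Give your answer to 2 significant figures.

m − M = 5 log₁₀(d/10 pc) + A  ⇒  28.45 − (6.22) − 1.33 = 5 log₁₀(d/10)
20.900 = 5 log₁₀(d/10)
log₁₀ d = (m − M − A)/5 + 1 = 5.1800
d = 10^5.1800 = 151400 pc

d ≈ 150000 pc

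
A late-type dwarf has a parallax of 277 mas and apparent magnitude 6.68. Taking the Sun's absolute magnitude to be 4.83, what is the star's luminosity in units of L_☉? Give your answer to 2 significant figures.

L/L_☉ ≈ 0.024

d = 1/p = 1000/277 mas = 3.610 pc
M = m − 5 log₁₀ d + 5 = 6.68 − 5·0.5575 + 5 = 8.892
M − M_☉ = 8.892 − 4.83 = 4.062
L/L_☉ = 10^(−0.4 × 4.062) = 0.02372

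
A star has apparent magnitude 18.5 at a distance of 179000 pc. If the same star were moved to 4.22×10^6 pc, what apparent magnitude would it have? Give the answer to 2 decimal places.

Flux ∝ 1/d², so Δm = 5 log₁₀(d₂/d₁) = 5 log₁₀(4.22×10^6/179000) = 6.862
m₂ = m₁ + Δm = 18.5 + (6.862) = 25.362

m ≈ 25.36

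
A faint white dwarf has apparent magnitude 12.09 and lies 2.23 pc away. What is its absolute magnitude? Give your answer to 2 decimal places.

5 log₁₀(d/10 pc) = 5 log₁₀(2.230) − 5 = -3.258
M = m − 5 log₁₀(d/10) = 12.09 + 3.258 = 15.348

M ≈ 15.35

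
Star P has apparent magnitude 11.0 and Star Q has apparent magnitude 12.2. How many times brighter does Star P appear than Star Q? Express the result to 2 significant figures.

3.0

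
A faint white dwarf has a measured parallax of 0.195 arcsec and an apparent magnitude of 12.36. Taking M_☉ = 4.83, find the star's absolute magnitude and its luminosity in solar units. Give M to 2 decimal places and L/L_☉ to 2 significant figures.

M ≈ 13.81; L/L_☉ ≈ 2.6×10^-4

d = 1/p = 1/0.195″ = 5.128 pc
M = m − 5 log₁₀ d + 5 = 12.36 − 5·0.7100 + 5 = 13.810
M − M_☉ = 13.810 − 4.83 = 8.980
L/L_☉ = 10^(−0.4 × 8.980) = 2.558×10^-4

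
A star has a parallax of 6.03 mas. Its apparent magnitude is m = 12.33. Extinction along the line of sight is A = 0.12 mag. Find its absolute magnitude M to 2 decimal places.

M ≈ 6.11

p = 6.03 mas = 6.03×10^-3″ → d = 1/p = 165.8 pc
5 log₁₀(d/10 pc) = 5 log₁₀(165.8) − 5 = 6.098
M = m − 5 log₁₀(d/10) − A = 12.33 − 6.098 − 0.12 = 6.112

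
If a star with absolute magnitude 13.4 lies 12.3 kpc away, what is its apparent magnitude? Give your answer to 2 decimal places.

d = 12.3 kpc = 12300 pc
m = M + 5 log₁₀ d − 5 = 13.4 + 5·4.0899 − 5 = 28.850

m ≈ 28.85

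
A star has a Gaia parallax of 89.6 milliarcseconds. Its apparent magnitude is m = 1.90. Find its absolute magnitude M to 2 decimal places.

M ≈ 1.66

p = 89.6 mas = 0.0896″ → d = 1/p = 11.16 pc
5 log₁₀(d/10 pc) = 5 log₁₀(11.16) − 5 = 0.238
M = m − 5 log₁₀(d/10) = 1.90 − 0.238 = 1.662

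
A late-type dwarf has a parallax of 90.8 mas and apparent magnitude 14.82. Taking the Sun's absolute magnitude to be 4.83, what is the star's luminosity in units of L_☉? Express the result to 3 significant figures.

d = 1/p = 1000/90.8 mas = 11.01 pc
M = m − 5 log₁₀ d + 5 = 14.82 − 5·1.0419 + 5 = 14.610
M − M_☉ = 14.610 − 4.83 = 9.780
L/L_☉ = 10^(−0.4 × 9.780) = 1.224×10^-4

L/L_☉ ≈ 1.22×10^-4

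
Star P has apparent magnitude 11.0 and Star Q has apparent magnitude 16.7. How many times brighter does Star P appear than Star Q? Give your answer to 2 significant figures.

Δm = 11.0 − (16.7) = -5.7
Flux ratio = 10^(−0.4 Δm) = 10^(−0.4 × -5.7) = 10^2.280 = 190.5

190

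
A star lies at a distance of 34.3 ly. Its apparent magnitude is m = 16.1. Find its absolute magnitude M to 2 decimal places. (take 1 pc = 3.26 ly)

M ≈ 15.99

d = 34.3 ly / 3.26 = 10.52 pc
5 log₁₀(d/10 pc) = 5 log₁₀(10.52) − 5 = 0.110
M = m − 5 log₁₀(d/10) = 16.1 − 0.110 = 15.990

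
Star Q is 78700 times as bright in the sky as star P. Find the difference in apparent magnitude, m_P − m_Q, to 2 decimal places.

m_P − m_Q ≈ 12.24

Pogson: Δm = −2.5 log₁₀(ratio) = −2.5 log₁₀(78700) = −2.5 × 4.8960 = -12.240
Star Q is brighter so has the smaller magnitude: m_P − m_Q is positive.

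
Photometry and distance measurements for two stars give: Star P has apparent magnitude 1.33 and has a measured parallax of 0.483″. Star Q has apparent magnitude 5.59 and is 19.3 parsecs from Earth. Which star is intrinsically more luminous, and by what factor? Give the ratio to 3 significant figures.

Star Q is more luminous, by a factor of 1.72.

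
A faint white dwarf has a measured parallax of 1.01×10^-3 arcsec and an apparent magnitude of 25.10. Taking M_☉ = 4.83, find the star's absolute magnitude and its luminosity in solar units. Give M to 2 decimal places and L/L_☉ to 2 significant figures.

M ≈ 15.12; L/L_☉ ≈ 7.6×10^-5

d = 1/p = 1/1.01×10^-3″ = 990.1 pc
M = m − 5 log₁₀ d + 5 = 25.10 − 5·2.9957 + 5 = 15.122
M − M_☉ = 15.122 − 4.83 = 10.292
L/L_☉ = 10^(−0.4 × 10.292) = 7.645×10^-5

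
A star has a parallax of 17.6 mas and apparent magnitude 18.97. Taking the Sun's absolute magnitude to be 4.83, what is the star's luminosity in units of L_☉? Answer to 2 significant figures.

d = 1/p = 1000/17.6 mas = 56.82 pc
M = m − 5 log₁₀ d + 5 = 18.97 − 5·1.7545 + 5 = 15.198
M − M_☉ = 15.198 − 4.83 = 10.368
L/L_☉ = 10^(−0.4 × 10.368) = 7.128×10^-5

L/L_☉ ≈ 7.1×10^-5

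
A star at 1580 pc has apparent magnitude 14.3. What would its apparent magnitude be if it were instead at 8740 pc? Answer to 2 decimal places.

m ≈ 18.01

Flux ∝ 1/d², so Δm = 5 log₁₀(d₂/d₁) = 5 log₁₀(8740/1580) = 3.714
m₂ = m₁ + Δm = 14.3 + (3.714) = 18.014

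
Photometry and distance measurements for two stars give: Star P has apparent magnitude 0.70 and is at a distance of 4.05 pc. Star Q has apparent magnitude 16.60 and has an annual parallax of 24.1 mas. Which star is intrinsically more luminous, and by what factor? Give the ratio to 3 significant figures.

Star P is more luminous, by a factor of 21800.

Star P: M = m − 5 log₁₀ d + 5 = 0.70 − 5·0.6075 + 5 = 2.663
Star Q: p = 24.1 mas = 0.0241″ → d = 1/p = 41.49 pc
Star Q: M = m − 5 log₁₀ d + 5 = 16.60 − 5·1.6180 + 5 = 13.510
ΔM = M_P − M_Q = 2.663 − (13.510) = -10.847; smaller M is more luminous → Star P.
L ratio = 10^(0.4 |ΔM|) = 10^4.339 = 21820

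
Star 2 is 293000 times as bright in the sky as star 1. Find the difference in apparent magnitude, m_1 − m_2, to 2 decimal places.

m_1 − m_2 ≈ 13.67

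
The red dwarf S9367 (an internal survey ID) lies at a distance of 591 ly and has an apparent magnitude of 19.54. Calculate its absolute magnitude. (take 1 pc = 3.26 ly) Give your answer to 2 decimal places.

M ≈ 13.25

d = 591 ly / 3.26 = 181.3 pc
5 log₁₀(d/10 pc) = 5 log₁₀(181.3) − 5 = 6.292
M = m − 5 log₁₀(d/10) = 19.54 − 6.292 = 13.248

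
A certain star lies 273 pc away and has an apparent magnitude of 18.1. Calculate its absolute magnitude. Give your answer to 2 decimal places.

M ≈ 10.92

5 log₁₀(d/10 pc) = 5 log₁₀(273.0) − 5 = 7.181
M = m − 5 log₁₀(d/10) = 18.1 − 7.181 = 10.919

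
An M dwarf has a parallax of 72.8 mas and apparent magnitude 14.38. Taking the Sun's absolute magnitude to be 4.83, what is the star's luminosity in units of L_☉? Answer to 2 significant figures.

L/L_☉ ≈ 2.9×10^-4

d = 1/p = 1000/72.8 mas = 13.74 pc
M = m − 5 log₁₀ d + 5 = 14.38 − 5·1.1379 + 5 = 13.691
M − M_☉ = 13.691 − 4.83 = 8.861
L/L_☉ = 10^(−0.4 × 8.861) = 2.856×10^-4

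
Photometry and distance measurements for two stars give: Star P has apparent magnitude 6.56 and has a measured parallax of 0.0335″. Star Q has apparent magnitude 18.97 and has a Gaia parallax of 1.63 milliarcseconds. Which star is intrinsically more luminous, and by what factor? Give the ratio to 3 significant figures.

Star P is more luminous, by a factor of 218.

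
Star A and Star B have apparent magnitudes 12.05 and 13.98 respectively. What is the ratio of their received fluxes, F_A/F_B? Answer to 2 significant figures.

Magnitude difference = -1.93
Flux ratio = 10^(−0.4 Δm) = 10^(−0.4 × -1.93) = 10^0.772 = 5.916

F_A/F_B ≈ 5.9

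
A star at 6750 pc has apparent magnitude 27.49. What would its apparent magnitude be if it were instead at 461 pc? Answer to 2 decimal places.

m ≈ 21.66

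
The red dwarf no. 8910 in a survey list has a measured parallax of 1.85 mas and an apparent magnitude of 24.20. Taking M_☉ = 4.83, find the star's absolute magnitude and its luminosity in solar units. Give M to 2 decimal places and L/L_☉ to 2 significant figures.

M ≈ 15.54; L/L_☉ ≈ 5.2×10^-5

d = 1/p = 1000/1.85 mas = 540.5 pc
M = m − 5 log₁₀ d + 5 = 24.20 − 5·2.7328 + 5 = 15.536
M − M_☉ = 15.536 − 4.83 = 10.706
L/L_☉ = 10^(−0.4 × 10.706) = 5.220×10^-5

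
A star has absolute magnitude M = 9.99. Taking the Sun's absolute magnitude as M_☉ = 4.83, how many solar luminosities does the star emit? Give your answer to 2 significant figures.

L/L_☉ ≈ 8.6×10^-3

M − M_☉ = 9.99 − 4.83 = 5.160
L/L_☉ = 10^(−0.4 (M − M_☉)) = 10^-2.064 = 8.630×10^-3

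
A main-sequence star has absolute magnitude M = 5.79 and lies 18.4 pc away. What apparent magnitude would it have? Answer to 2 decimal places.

m ≈ 7.11

m = M + 5 log₁₀ d − 5 = 5.79 + 5·1.2648 − 5 = 7.114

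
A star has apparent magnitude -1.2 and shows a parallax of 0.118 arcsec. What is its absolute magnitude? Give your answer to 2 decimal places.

M ≈ -0.84

d = 1/p = 1/0.118″ = 8.475 pc
5 log₁₀(d/10 pc) = 5 log₁₀(8.475) − 5 = -0.359
M = m − 5 log₁₀(d/10) = -1.2 + 0.359 = -0.841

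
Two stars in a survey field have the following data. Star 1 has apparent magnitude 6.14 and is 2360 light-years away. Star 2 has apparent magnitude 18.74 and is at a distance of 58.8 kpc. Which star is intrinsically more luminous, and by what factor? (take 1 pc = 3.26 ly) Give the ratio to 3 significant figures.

Star 1 is more luminous, by a factor of 16.6.

Star 1: d = 2360 ly / 3.26 = 723.9 pc
Star 1: M = m − 5 log₁₀ d + 5 = 6.14 − 5·2.8597 + 5 = -3.158
Star 2: d = 58.8 kpc = 58800 pc
Star 2: M = m − 5 log₁₀ d + 5 = 18.74 − 5·4.7694 + 5 = -0.107
ΔM = M_1 − M_2 = -3.158 − (-0.107) = -3.052; smaller M is more luminous → Star 1.
L ratio = 10^(0.4 |ΔM|) = 10^1.221 = 16.62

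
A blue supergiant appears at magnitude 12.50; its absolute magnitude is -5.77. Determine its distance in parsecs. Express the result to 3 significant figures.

d ≈ 45100 pc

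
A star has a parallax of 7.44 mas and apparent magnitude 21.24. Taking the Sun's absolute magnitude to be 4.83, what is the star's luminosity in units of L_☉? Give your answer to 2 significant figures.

L/L_☉ ≈ 4.9×10^-5

d = 1/p = 1000/7.44 mas = 134.4 pc
M = m − 5 log₁₀ d + 5 = 21.24 − 5·2.1284 + 5 = 15.598
M − M_☉ = 15.598 − 4.83 = 10.768
L/L_☉ = 10^(−0.4 × 10.768) = 4.930×10^-5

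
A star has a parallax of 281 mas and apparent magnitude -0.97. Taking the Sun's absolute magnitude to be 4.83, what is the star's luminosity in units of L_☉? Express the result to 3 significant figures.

d = 1/p = 1000/281 mas = 3.559 pc
M = m − 5 log₁₀ d + 5 = -0.97 − 5·0.5513 + 5 = 1.274
M − M_☉ = 1.274 − 4.83 = -3.556
L/L_☉ = 10^(−0.4 × -3.556) = 26.46

L/L_☉ ≈ 26.5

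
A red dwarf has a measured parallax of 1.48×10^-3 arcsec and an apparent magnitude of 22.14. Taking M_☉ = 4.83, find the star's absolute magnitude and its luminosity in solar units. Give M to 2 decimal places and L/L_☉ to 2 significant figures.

M ≈ 12.99; L/L_☉ ≈ 5.4×10^-4

d = 1/p = 1/1.48×10^-3″ = 675.7 pc
M = m − 5 log₁₀ d + 5 = 22.14 − 5·2.8297 + 5 = 12.991
M − M_☉ = 12.991 − 4.83 = 8.161
L/L_☉ = 10^(−0.4 × 8.161) = 5.438×10^-4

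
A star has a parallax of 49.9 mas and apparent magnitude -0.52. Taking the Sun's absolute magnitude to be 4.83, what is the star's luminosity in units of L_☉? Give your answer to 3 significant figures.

L/L_☉ ≈ 554

d = 1/p = 1000/49.9 mas = 20.04 pc
M = m − 5 log₁₀ d + 5 = -0.52 − 5·1.3019 + 5 = -2.029
M − M_☉ = -2.029 − 4.83 = -6.859
L/L_☉ = 10^(−0.4 × -6.859) = 554.4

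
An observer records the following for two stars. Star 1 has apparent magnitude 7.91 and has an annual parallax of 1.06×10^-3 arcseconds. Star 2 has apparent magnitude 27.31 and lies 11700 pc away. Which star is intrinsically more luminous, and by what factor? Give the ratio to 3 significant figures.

Star 1: d = 1/p = 1/1.06×10^-3″ = 943.4 pc
Star 1: M = m − 5 log₁₀ d + 5 = 7.91 − 5·2.9747 + 5 = -1.963
Star 2: M = m − 5 log₁₀ d + 5 = 27.31 − 5·4.0682 + 5 = 11.969
ΔM = M_1 − M_2 = -1.963 − (11.969) = -13.933; smaller M is more luminous → Star 1.
L ratio = 10^(0.4 |ΔM|) = 10^5.573 = 374100

Star 1 is more luminous, by a factor of 374000.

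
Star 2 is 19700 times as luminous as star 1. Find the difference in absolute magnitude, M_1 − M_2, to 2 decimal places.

M_1 − M_2 ≈ 10.74

Pogson: ΔM = −2.5 log₁₀(ratio) = −2.5 log₁₀(19700) = −2.5 × 4.2945 = -10.736
Star 2 is brighter so has the smaller magnitude: M_1 − M_2 is positive.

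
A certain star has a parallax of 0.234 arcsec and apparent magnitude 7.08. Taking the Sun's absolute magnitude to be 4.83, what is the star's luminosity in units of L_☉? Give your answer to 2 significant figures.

L/L_☉ ≈ 0.023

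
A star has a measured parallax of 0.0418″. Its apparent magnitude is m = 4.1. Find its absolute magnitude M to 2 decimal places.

M ≈ 2.21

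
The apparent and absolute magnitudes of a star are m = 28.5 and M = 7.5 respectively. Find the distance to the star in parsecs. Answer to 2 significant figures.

d ≈ 160000 pc

Distance modulus: m − M = 28.5 − (7.5) = 21.000
m − M = 5 log₁₀ d − 5
log₁₀ d = (m − M)/5 + 1 = 5.2000
d = 10^5.2000 = 158500 pc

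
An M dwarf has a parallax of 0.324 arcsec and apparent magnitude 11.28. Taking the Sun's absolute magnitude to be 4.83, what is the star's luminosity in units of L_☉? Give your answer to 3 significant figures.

L/L_☉ ≈ 2.51×10^-4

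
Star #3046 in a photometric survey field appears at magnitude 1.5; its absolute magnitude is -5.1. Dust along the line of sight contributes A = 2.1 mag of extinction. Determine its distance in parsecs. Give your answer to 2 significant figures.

d ≈ 79 pc

m − M = 5 log₁₀(d/10 pc) + A  ⇒  1.5 − (-5.1) − 2.1 = 5 log₁₀(d/10)
4.500 = 5 log₁₀(d/10)
log₁₀ d = (m − M − A)/5 + 1 = 1.9000
d = 10^1.9000 = 79.43 pc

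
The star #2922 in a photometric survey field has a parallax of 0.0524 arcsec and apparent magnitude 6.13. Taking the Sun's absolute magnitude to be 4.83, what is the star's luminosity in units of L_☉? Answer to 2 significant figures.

L/L_☉ ≈ 1.1

d = 1/p = 1/0.0524″ = 19.08 pc
M = m − 5 log₁₀ d + 5 = 6.13 − 5·1.2807 + 5 = 4.727
M − M_☉ = 4.727 − 4.83 = -0.103
L/L_☉ = 10^(−0.4 × -0.103) = 1.100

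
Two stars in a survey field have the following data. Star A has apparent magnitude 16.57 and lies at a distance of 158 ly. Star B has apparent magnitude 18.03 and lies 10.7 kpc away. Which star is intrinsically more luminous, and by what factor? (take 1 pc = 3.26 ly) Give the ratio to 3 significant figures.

Star A: d = 158 ly / 3.26 = 48.47 pc
Star A: M = m − 5 log₁₀ d + 5 = 16.57 − 5·1.6854 + 5 = 13.143
Star B: d = 10.7 kpc = 10700 pc
Star B: M = m − 5 log₁₀ d + 5 = 18.03 − 5·4.0294 + 5 = 2.883
ΔM = M_A − M_B = 13.143 − (2.883) = 10.260; smaller M is more luminous → Star B.
L ratio = 10^(0.4 |ΔM|) = 10^4.104 = 12700

Star B is more luminous, by a factor of 12700.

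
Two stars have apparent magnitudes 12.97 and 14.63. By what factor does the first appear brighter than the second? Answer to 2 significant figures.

Δm = 12.97 − (14.63) = -1.66
Flux ratio = 10^(−0.4 Δm) = 10^(−0.4 × -1.66) = 10^0.664 = 4.613

4.6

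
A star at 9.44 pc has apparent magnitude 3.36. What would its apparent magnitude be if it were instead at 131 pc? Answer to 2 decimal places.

Flux ∝ 1/d², so Δm = 5 log₁₀(d₂/d₁) = 5 log₁₀(131/9.44) = 5.711
m₂ = m₁ + Δm = 3.36 + (5.711) = 9.071

m ≈ 9.07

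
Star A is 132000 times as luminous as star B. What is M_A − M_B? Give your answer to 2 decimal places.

Pogson: ΔM = −2.5 log₁₀(ratio) = −2.5 log₁₀(132000) = −2.5 × 5.1206 = -12.801
Star A is brighter, so it has the smaller magnitude: the difference is negative.

M_A − M_B ≈ -12.80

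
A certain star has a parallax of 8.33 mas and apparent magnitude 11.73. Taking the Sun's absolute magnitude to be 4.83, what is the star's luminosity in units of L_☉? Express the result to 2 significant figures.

d = 1/p = 1000/8.33 mas = 120.0 pc
M = m − 5 log₁₀ d + 5 = 11.73 − 5·2.0794 + 5 = 6.333
M − M_☉ = 6.333 − 4.83 = 1.503
L/L_☉ = 10^(−0.4 × 1.503) = 0.2504

L/L_☉ ≈ 0.25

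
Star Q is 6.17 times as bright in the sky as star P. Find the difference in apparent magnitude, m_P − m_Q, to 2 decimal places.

Pogson: Δm = −2.5 log₁₀(ratio) = −2.5 log₁₀(6.17) = −2.5 × 0.7903 = -1.976
Star Q is brighter so has the smaller magnitude: m_P − m_Q is positive.

m_P − m_Q ≈ 1.98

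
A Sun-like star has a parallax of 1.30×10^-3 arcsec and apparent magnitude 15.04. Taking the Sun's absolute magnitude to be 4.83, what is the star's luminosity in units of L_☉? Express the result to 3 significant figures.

L/L_☉ ≈ 0.488

d = 1/p = 1/1.30×10^-3″ = 769.2 pc
M = m − 5 log₁₀ d + 5 = 15.04 − 5·2.8861 + 5 = 5.610
M − M_☉ = 5.610 − 4.83 = 0.780
L/L_☉ = 10^(−0.4 × 0.780) = 0.4877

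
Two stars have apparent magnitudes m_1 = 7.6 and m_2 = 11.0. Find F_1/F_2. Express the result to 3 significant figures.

F_1/F_2 ≈ 22.9

Δm = 7.6 − (11.0) = -3.4
Flux ratio = 10^(−0.4 Δm) = 10^(−0.4 × -3.4) = 10^1.360 = 22.91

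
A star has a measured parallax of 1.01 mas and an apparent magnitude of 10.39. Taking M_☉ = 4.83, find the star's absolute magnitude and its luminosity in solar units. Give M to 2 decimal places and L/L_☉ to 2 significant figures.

d = 1/p = 1000/1.01 mas = 990.1 pc
M = m − 5 log₁₀ d + 5 = 10.39 − 5·2.9957 + 5 = 0.412
M − M_☉ = 0.412 − 4.83 = -4.418
L/L_☉ = 10^(−0.4 × -4.418) = 58.53

M ≈ 0.41; L/L_☉ ≈ 59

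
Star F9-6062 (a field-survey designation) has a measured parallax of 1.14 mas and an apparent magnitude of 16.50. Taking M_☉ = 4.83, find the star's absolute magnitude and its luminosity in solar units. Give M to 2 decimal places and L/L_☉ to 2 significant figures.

M ≈ 6.78; L/L_☉ ≈ 0.17

d = 1/p = 1000/1.14 mas = 877.2 pc
M = m − 5 log₁₀ d + 5 = 16.50 − 5·2.9431 + 5 = 6.785
M − M_☉ = 6.785 − 4.83 = 1.955
L/L_☉ = 10^(−0.4 × 1.955) = 0.1653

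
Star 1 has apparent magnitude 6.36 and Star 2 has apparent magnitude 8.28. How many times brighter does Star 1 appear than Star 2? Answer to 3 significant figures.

Magnitude difference = -1.92
Flux ratio = 10^(−0.4 Δm) = 10^(−0.4 × -1.92) = 10^0.768 = 5.861

5.86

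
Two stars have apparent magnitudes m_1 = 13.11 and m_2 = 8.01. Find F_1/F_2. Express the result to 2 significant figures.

Magnitude difference = 5.10
Flux ratio = 10^(−0.4 Δm) = 10^(−0.4 × 5.10) = 10^-2.040 = 9.120×10^-3

F_1/F_2 ≈ 9.1×10^-3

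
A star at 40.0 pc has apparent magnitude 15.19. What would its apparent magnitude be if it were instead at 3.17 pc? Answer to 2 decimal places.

m ≈ 9.68

Flux ∝ 1/d², so Δm = 5 log₁₀(d₂/d₁) = 5 log₁₀(3.17/40.0) = -5.505
m₂ = m₁ + Δm = 15.19 + (-5.505) = 9.685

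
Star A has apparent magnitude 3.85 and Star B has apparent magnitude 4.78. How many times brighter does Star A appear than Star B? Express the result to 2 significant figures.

2.4

Magnitude difference = -0.93
Flux ratio = 10^(−0.4 Δm) = 10^(−0.4 × -0.93) = 10^0.372 = 2.355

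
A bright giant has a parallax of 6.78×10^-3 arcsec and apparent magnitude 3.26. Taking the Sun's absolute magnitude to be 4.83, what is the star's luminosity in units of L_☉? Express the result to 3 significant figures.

L/L_☉ ≈ 924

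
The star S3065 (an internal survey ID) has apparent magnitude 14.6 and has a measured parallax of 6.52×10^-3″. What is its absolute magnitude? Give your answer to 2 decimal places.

d = 1/p = 1/6.52×10^-3″ = 153.4 pc
5 log₁₀(d/10 pc) = 5 log₁₀(153.4) − 5 = 5.929
M = m − 5 log₁₀(d/10) = 14.6 − 5.929 = 8.671

M ≈ 8.67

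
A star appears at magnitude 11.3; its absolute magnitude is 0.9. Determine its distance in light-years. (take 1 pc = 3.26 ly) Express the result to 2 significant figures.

μ = m − M = 10.400
m − M = 5 log₁₀ d − 5
log₁₀ d = (m − M)/5 + 1 = 3.0800
d = 10^3.0800 = 1202 pc
= 3919 ly

d ≈ 3900 ly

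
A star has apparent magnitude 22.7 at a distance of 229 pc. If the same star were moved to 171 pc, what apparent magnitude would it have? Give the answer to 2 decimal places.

Flux ∝ 1/d², so Δm = 5 log₁₀(d₂/d₁) = 5 log₁₀(171/229) = -0.634
m₂ = m₁ + Δm = 22.7 + (-0.634) = 22.066

m ≈ 22.07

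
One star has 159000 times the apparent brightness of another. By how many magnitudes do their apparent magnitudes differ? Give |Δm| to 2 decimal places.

|Δm| ≈ 13.00

Pogson: Δm = −2.5 log₁₀(ratio) = −2.5 log₁₀(159000) = −2.5 × 5.2014 = -13.003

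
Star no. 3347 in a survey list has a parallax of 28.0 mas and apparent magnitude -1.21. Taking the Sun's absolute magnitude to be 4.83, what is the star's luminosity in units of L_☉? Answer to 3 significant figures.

L/L_☉ ≈ 3320

d = 1/p = 1000/28.0 mas = 35.71 pc
M = m − 5 log₁₀ d + 5 = -1.21 − 5·1.5528 + 5 = -3.974
M − M_☉ = -3.974 − 4.83 = -8.804
L/L_☉ = 10^(−0.4 × -8.804) = 3324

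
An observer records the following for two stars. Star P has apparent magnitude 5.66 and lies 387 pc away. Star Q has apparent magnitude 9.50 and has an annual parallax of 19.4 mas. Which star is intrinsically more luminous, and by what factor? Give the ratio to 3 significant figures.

Star P: M = m − 5 log₁₀ d + 5 = 5.66 − 5·2.5877 + 5 = -2.279
Star Q: p = 19.4 mas = 0.0194″ → d = 1/p = 51.55 pc
Star Q: M = m − 5 log₁₀ d + 5 = 9.50 − 5·1.7122 + 5 = 5.939
ΔM = M_P − M_Q = -2.279 − (5.939) = -8.218; smaller M is more luminous → Star P.
L ratio = 10^(0.4 |ΔM|) = 10^3.287 = 1937

Star P is more luminous, by a factor of 1940.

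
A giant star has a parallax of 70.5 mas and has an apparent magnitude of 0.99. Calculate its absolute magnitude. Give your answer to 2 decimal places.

M ≈ 0.23

p = 70.5 mas = 0.0705″ → d = 1/p = 14.18 pc
5 log₁₀(d/10 pc) = 5 log₁₀(14.18) − 5 = 0.759
M = m − 5 log₁₀(d/10) = 0.99 − 0.759 = 0.231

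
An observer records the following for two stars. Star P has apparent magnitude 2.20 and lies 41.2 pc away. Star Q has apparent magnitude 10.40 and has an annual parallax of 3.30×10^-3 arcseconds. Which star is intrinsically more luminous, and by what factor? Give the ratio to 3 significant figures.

Star P is more luminous, by a factor of 35.2.

Star P: M = m − 5 log₁₀ d + 5 = 2.20 − 5·1.6149 + 5 = -0.874
Star Q: d = 1/p = 1/3.30×10^-3″ = 303.0 pc
Star Q: M = m − 5 log₁₀ d + 5 = 10.40 − 5·2.4815 + 5 = 2.993
ΔM = M_P − M_Q = -0.874 − (2.993) = -3.867; smaller M is more luminous → Star P.
L ratio = 10^(0.4 |ΔM|) = 10^1.547 = 35.22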